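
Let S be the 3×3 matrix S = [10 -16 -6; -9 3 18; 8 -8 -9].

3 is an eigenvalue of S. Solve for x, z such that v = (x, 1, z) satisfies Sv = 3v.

We need (S - 3I)v = 0.
S - 3I = [[7, -16, -6], [-9, 0, 18], [8, -8, -12]].
Row 1: (7)·x + (-16)·1 + (-6)·z = 0
Row 2: (-9)·x + (0)·1 + (18)·z = 0
Row 3: (8)·x + (-8)·1 + (-12)·z = 0
Solving gives x = 4, z = 2.
Check: S·(4, 1, 2) = (12, 3, 6) = 3·(4, 1, 2).

4, 2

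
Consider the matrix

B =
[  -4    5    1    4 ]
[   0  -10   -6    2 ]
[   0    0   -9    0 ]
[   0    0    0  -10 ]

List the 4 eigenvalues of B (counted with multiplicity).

B is upper triangular, so its eigenvalues are the diagonal entries.
Diagonal: -4, -10, -9, -10.

-10, -10, -9, -4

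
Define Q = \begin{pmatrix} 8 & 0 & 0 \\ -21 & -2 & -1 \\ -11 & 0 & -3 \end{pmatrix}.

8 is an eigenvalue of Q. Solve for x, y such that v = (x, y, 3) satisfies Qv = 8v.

-3, 6

We need (Q - 8I)v = 0.
Q - 8I = [[0, 0, 0], [-21, -10, -1], [-11, 0, -11]].
Row 1: (0)·x + (0)·y + (0)·3 = 0
Row 2: (-21)·x + (-10)·y + (-1)·3 = 0
Row 3: (-11)·x + (0)·y + (-11)·3 = 0
Solving gives x = -3, y = 6.
Check: Q·(-3, 6, 3) = (-24, 48, 24) = 8·(-3, 6, 3).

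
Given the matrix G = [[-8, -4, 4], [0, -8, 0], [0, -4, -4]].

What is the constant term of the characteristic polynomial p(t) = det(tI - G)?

p(0) = det(0·I − G) = det(−G) = (−1)^3·det(G).
det(G) = -256, so p(0) = 256.

256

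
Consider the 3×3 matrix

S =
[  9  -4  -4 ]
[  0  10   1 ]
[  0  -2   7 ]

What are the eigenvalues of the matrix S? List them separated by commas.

Set up det(μI - S) = 0.
Expanding the 3×3 determinant: p(μ) = μ^3 - 26μ^2 + 225μ - 648.
Try μ = 8: p(8) = 0, so 8 is a root.
Factor out (μ - 8): p(μ) = (μ - 8)·(μ^2 - 18μ + 81).
The quadratic factor is (μ - 9)^2.
Eigenvalues: 8, 9, 9.

8, 9, 9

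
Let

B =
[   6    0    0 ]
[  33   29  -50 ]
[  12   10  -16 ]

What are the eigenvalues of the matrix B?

The characteristic polynomial is p(λ) = det(λI - B).
Expanding the 3×3 determinant: p(λ) = λ^3 - 19λ^2 + 114λ - 216.
Since p(4) = 0, λ = 4 is a root.
Factor out (λ - 4): p(λ) = (λ - 4)·(λ^2 - 15λ + 54).
The quadratic factors as (λ - 6)·(λ - 9).
Eigenvalues: 4, 6, 9.

4, 6, 9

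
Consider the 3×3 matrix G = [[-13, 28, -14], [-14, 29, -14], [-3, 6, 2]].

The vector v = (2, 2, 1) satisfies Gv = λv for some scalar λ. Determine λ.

8

Compute Gv: G·(2, 2, 1) = (16, 16, 8).
Since Gv = λv, compare component 1: 16 = λ·2, so λ = 8.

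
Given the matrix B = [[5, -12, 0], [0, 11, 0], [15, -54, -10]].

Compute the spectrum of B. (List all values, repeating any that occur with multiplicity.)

The characteristic polynomial is p(λ) = det(λI - B).
Expanding the 3×3 determinant: p(λ) = λ^3 - 6λ^2 - 105λ + 550.
Since p(11) = 0, λ = 11 is a root.
Dividing by (λ - 11) leaves λ^2 + 5λ - 50.
The quadratic factors as (λ + 10)·(λ - 5).
Eigenvalues: -10, 5, 11.

-10, 5, 11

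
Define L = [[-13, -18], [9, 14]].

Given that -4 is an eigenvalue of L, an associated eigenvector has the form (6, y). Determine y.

-3

We need (L + 4I)v = 0.
L + 4I = [[-9, -18], [9, 18]].
Row 1: (-9)·6 + (-18)·y = 0
Row 2: (9)·6 + (18)·y = 0
Solving gives y = -3.
Check: L·(6, -3) = (-24, 12) = -4·(6, -3).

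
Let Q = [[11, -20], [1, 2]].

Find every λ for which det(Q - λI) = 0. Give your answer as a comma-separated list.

det(Q - lambda·I) = (11 - lambda)(2 - lambda) - (-20)·(1) = lambda^2 - 13·lambda + 42.
This factors as (lambda - 6)·(lambda - 7) = 0.
Eigenvalues: 6, 7.

6, 7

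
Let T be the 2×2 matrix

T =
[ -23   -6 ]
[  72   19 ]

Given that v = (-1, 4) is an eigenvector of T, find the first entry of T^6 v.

First find the eigenvalue: Tv = (-1, 4) = 1·(-1, 4), so λ = 1.
Then T^6 v = λ^6·v = 1^6·(-1, 4) = 1·(-1, 4) = (-1, 4).

-1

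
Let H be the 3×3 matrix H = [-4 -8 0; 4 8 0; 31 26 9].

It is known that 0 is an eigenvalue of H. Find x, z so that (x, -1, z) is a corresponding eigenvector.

2, -4

We need (H)v = 0.
H = [[-4, -8, 0], [4, 8, 0], [31, 26, 9]].
Row 1: (-4)·x + (-8)·-1 + (0)·z = 0
Row 2: (4)·x + (8)·-1 + (0)·z = 0
Row 3: (31)·x + (26)·-1 + (9)·z = 0
Solving gives x = 2, z = -4.
Check: H·(2, -1, -4) = (0, 0, 0) = 0·(2, -1, -4).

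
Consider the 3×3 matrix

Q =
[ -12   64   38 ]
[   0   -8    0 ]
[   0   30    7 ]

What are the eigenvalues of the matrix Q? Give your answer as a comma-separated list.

The characteristic polynomial is p(r) = det(rI - Q).
Expanding the 3×3 determinant: p(r) = r^3 + 13r^2 - 44r - 672.
Rational-root test: r = 7 gives p(7) = 0.
Factor out (r - 7): p(r) = (r - 7)·(r^2 + 20r + 96).
The quadratic factors as (r + 12)·(r + 8).
Eigenvalues: -12, -8, 7.

-12, -8, 7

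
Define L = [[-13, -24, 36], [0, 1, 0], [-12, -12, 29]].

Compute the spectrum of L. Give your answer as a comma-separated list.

Compute the characteristic polynomial p(r) = det(rI - L).
Cofactor expansion gives p(r) = r^3 - 17r^2 + 71r - 55.
Try r = 11: p(11) = 0, so 11 is a root.
Dividing by (r - 11) leaves r^2 - 6r + 5.
The quadratic factors as (r - 1)·(r - 5).
Eigenvalues: 1, 5, 11.

1, 5, 11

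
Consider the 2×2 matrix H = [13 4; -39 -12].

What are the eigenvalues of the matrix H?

0, 1

det(H - λI) = (13 - λ)(-12 - λ) - (4)·(-39) = λ^2 - λ.
This factors as λ·(λ - 1) = 0.
Eigenvalues: 0, 1.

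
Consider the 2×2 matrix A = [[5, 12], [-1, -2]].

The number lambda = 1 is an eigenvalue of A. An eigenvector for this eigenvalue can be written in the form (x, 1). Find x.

We need (A - 1I)v = 0.
A - 1I = [[4, 12], [-1, -3]].
Row 1: (4)·x + (12)·1 = 0
Row 2: (-1)·x + (-3)·1 = 0
Solving gives x = -3.
Check: A·(-3, 1) = (-3, 1) = 1·(-3, 1).

-3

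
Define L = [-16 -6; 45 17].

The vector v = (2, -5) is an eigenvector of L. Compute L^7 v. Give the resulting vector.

(-2, 5)

First find the eigenvalue: Lv = (-2, 5) = -1·(2, -5), so λ = -1.
Then L^7 v = λ^7·v = (-1)^7·(2, -5) = -1·(2, -5) = (-2, 5).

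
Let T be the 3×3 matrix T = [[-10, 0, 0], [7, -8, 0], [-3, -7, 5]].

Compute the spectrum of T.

T is lower triangular, so its eigenvalues are the diagonal entries.
Diagonal: -10, -8, 5.

-10, -8, 5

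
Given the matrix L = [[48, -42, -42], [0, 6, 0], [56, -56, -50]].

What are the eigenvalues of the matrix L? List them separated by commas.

-8, 6, 6

Set up det(lambda·I - L) = 0.
Expanding along the first row, p(lambda) = lambda^3 - 4·lambda^2 - 60·lambda + 288.
Since p(6) = 0, lambda = 6 is a root.
Factor out (lambda - 6): p(lambda) = (lambda - 6)·(lambda^2 + 2·lambda - 48).
The quadratic factors as (lambda + 8)·(lambda - 6).
Eigenvalues: -8, 6, 6.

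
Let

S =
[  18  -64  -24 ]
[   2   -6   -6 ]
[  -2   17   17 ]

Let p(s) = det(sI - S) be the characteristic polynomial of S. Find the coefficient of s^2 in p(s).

The coefficient of s^2 of det(sI - S) is −trace(S).
trace(S) = (18) + (-6) + (17) = 29, so the coefficient is -29.

-29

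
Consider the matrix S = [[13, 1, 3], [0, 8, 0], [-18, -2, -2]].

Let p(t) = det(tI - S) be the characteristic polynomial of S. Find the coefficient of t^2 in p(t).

-19

The coefficient of t^2 of det(tI - S) is −trace(S).
trace(S) = (13) + (8) + (-2) = 19, so the coefficient is -19.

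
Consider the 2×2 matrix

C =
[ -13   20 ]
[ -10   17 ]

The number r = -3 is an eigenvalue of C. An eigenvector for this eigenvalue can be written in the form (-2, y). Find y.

We need (C + 3I)v = 0.
C + 3I = [[-10, 20], [-10, 20]].
Row 1: (-10)·-2 + (20)·y = 0
Row 2: (-10)·-2 + (20)·y = 0
Solving gives y = -1.
Check: C·(-2, -1) = (6, 3) = -3·(-2, -1).

-1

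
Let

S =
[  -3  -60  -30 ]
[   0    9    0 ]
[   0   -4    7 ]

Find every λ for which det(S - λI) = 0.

The characteristic polynomial is p(λ) = det(λI - S).
Expanding along the first row, p(λ) = λ^3 - 13λ^2 + 15λ + 189.
Rational-root test: λ = 9 gives p(9) = 0.
Factor out (λ - 9): p(λ) = (λ - 9)·(λ^2 - 4λ - 21).
The quadratic factors as (λ + 3)·(λ - 7).
Eigenvalues: -3, 7, 9.

-3, 7, 9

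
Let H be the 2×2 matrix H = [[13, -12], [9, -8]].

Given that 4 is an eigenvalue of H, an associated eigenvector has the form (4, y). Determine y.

3

We need (H - 4I)v = 0.
H - 4I = [[9, -12], [9, -12]].
Row 1: (9)·4 + (-12)·y = 0
Row 2: (9)·4 + (-12)·y = 0
Solving gives y = 3.
Check: H·(4, 3) = (16, 12) = 4·(4, 3).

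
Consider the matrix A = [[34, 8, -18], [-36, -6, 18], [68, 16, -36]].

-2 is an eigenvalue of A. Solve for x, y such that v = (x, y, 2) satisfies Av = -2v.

We need (A + 2I)v = 0.
A + 2I = [[36, 8, -18], [-36, -4, 18], [68, 16, -34]].
Row 1: (36)·x + (8)·y + (-18)·2 = 0
Row 2: (-36)·x + (-4)·y + (18)·2 = 0
Row 3: (68)·x + (16)·y + (-34)·2 = 0
Solving gives x = 1, y = 0.
Check: A·(1, 0, 2) = (-2, 0, -4) = -2·(1, 0, 2).

1, 0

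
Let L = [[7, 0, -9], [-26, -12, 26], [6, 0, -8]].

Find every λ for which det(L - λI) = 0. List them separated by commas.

Compute the characteristic polynomial p(r) = det(rI - L).
Expanding along the first row, p(r) = r^3 + 13r^2 + 10r - 24.
Try r = -12: p(-12) = 0, so -12 is a root.
Dividing by (r + 12) leaves r^2 + r - 2.
The quadratic factors as (r + 2)·(r - 1).
Eigenvalues: -12, -2, 1.

-12, -2, 1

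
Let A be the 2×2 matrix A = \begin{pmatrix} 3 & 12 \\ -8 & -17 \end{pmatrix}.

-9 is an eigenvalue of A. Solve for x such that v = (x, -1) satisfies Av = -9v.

We need (A + 9I)v = 0.
A + 9I = [[12, 12], [-8, -8]].
Row 1: (12)·x + (12)·-1 = 0
Row 2: (-8)·x + (-8)·-1 = 0
Solving gives x = 1.
Check: A·(1, -1) = (-9, 9) = -9·(1, -1).

1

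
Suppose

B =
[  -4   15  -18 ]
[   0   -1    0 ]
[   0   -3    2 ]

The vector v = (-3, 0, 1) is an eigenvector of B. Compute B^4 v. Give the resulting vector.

(-48, 0, 16)

First find the eigenvalue: Bv = (-6, 0, 2) = 2·(-3, 0, 1), so λ = 2.
Then B^4 v = λ^4·v = 2^4·(-3, 0, 1) = 16·(-3, 0, 1) = (-48, 0, 16).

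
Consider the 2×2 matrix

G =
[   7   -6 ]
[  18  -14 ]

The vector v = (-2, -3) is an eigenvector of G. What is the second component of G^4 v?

First find the eigenvalue: Gv = (4, 6) = -2·(-2, -3), so λ = -2.
Then G^4 v = λ^4·v = (-2)^4·(-2, -3) = 16·(-2, -3) = (-32, -48).

-48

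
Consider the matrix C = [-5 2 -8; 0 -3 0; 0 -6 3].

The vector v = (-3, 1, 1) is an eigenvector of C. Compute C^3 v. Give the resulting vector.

(81, -27, -27)

First find the eigenvalue: Cv = (9, -3, -3) = -3·(-3, 1, 1), so λ = -3.
Then C^3 v = λ^3·v = (-3)^3·(-3, 1, 1) = -27·(-3, 1, 1) = (81, -27, -27).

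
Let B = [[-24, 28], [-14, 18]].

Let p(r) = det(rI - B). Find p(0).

p(0) = det(0·I − B) = det(−B) = (−1)^2·det(B).
det(B) = -40, so p(0) = -40.

-40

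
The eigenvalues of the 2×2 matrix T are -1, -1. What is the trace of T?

-2

trace(T) is the sum of the eigenvalues: (-1) + (-1) = -2.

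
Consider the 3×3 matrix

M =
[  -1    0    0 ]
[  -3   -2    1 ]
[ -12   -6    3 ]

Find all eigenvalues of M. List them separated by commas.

Compute the characteristic polynomial p(s) = det(sI - M).
Expanding along the first row, p(s) = s^3 - s.
Try s = 0: p(0) = 0, so 0 is a root.
Dividing by s leaves s^2 - 1.
The quadratic factors as (s + 1)·(s - 1).
Eigenvalues: -1, 0, 1.

-1, 0, 1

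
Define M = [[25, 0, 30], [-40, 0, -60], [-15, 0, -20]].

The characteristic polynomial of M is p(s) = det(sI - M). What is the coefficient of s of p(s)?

p(s) = s^3 - 5s^2 - 50s.
The coefficient of s is -50.

-50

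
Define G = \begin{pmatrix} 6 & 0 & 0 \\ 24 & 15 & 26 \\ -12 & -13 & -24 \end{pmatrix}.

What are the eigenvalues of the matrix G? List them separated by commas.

Set up det(lambda·I - G) = 0.
Expanding along the first row, p(lambda) = lambda^3 + 3·lambda^2 - 76·lambda + 132.
Since p(2) = 0, lambda = 2 is a root.
Dividing by (lambda - 2) leaves lambda^2 + 5·lambda - 66.
The quadratic factors as (lambda + 11)·(lambda - 6).
Eigenvalues: -11, 2, 6.

-11, 2, 6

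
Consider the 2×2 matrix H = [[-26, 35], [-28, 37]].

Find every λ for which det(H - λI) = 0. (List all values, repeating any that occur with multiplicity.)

det(H - rI) = (-26 - r)(37 - r) - (35)·(-28) = r^2 - 11r + 18.
This factors as (r - 2)·(r - 9) = 0.
Eigenvalues: 2, 9.

2, 9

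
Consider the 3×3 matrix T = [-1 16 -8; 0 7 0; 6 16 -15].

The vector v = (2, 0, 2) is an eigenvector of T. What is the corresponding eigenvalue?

-9

Compute Tv: T·(2, 0, 2) = (-18, 0, -18).
Since Tv = λv, compare component 1: -18 = λ·2, so λ = -9.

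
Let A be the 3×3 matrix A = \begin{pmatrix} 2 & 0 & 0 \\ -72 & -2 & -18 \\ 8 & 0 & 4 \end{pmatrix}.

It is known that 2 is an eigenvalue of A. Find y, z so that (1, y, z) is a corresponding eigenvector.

We need (A - 2I)v = 0.
A - 2I = [[0, 0, 0], [-72, -4, -18], [8, 0, 2]].
Row 1: (0)·1 + (0)·y + (0)·z = 0
Row 2: (-72)·1 + (-4)·y + (-18)·z = 0
Row 3: (8)·1 + (0)·y + (2)·z = 0
Solving gives y = 0, z = -4.
Check: A·(1, 0, -4) = (2, 0, -8) = 2·(1, 0, -4).

0, -4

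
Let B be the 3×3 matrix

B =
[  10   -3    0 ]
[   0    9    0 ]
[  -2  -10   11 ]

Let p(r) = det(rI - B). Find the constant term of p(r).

-990

p(r) = r^3 - 30r^2 + 299r - 990.
The constant term is -990.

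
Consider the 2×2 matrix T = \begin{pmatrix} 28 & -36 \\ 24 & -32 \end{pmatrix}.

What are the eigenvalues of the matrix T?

-8, 4

det(T - rI) = (28 - r)(-32 - r) - (-36)·(24) = r^2 + 4r - 32.
This factors as (r + 8)·(r - 4) = 0.
Eigenvalues: -8, 4.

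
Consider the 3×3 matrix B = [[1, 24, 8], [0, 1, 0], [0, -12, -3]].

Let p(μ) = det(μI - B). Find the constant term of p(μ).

p(μ) = μ^3 + μ^2 - 5μ + 3.
The constant term is 3.

3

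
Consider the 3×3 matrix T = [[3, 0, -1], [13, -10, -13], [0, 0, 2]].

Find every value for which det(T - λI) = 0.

-10, 2, 3

The characteristic polynomial is p(s) = det(sI - T).
Expanding the 3×3 determinant: p(s) = s^3 + 5s^2 - 44s + 60.
Since p(-10) = 0, s = -10 is a root.
Dividing by (s + 10) leaves s^2 - 5s + 6.
The quadratic factors as (s - 2)·(s - 3).
Eigenvalues: -10, 2, 3.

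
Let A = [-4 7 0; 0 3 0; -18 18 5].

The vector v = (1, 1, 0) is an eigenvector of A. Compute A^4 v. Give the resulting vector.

First find the eigenvalue: Av = (3, 3, 0) = 3·(1, 1, 0), so λ = 3.
Then A^4 v = λ^4·v = 3^4·(1, 1, 0) = 81·(1, 1, 0) = (81, 81, 0).

(81, 81, 0)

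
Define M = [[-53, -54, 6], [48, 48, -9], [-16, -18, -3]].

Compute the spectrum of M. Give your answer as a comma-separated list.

The characteristic polynomial is p(μ) = det(μI - M).
Expanding along the first row, p(μ) = μ^3 + 8μ^2 - 3μ - 90.
Rational-root test: μ = 3 gives p(3) = 0.
Dividing by (μ - 3) leaves μ^2 + 11μ + 30.
The quadratic factors as (μ + 6)·(μ + 5).
Eigenvalues: -6, -5, 3.

-6, -5, 3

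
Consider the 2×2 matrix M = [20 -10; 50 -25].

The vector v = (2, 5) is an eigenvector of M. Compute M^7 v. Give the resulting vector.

First find the eigenvalue: Mv = (-10, -25) = -5·(2, 5), so λ = -5.
Then M^7 v = λ^7·v = (-5)^7·(2, 5) = -78125·(2, 5) = (-156250, -390625).

(-156250, -390625)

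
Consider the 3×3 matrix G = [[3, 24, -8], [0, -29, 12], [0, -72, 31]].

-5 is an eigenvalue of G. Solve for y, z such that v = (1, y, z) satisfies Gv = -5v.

-1, -2

We need (G + 5I)v = 0.
G + 5I = [[8, 24, -8], [0, -24, 12], [0, -72, 36]].
Row 1: (8)·1 + (24)·y + (-8)·z = 0
Row 2: (0)·1 + (-24)·y + (12)·z = 0
Row 3: (0)·1 + (-72)·y + (36)·z = 0
Solving gives y = -1, z = -2.
Check: G·(1, -1, -2) = (-5, 5, 10) = -5·(1, -1, -2).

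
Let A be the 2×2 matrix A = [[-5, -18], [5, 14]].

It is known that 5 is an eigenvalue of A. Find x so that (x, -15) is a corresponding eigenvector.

We need (A - 5I)v = 0.
A - 5I = [[-10, -18], [5, 9]].
Row 1: (-10)·x + (-18)·-15 = 0
Row 2: (5)·x + (9)·-15 = 0
Solving gives x = 27.
Check: A·(27, -15) = (135, -75) = 5·(27, -15).

27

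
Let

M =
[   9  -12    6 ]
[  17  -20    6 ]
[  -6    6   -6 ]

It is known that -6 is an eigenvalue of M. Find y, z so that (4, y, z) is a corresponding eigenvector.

4, -2

We need (M + 6I)v = 0.
M + 6I = [[15, -12, 6], [17, -14, 6], [-6, 6, 0]].
Row 1: (15)·4 + (-12)·y + (6)·z = 0
Row 2: (17)·4 + (-14)·y + (6)·z = 0
Row 3: (-6)·4 + (6)·y + (0)·z = 0
Solving gives y = 4, z = -2.
Check: M·(4, 4, -2) = (-24, -24, 12) = -6·(4, 4, -2).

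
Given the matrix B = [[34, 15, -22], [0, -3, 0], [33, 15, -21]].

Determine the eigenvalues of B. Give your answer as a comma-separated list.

Compute the characteristic polynomial p(lambda) = det(lambda·I - B).
Expanding along the first row, p(lambda) = lambda^3 - 10·lambda^2 - 27·lambda + 36.
Try lambda = 1: p(1) = 0, so 1 is a root.
Dividing by (lambda - 1) leaves lambda^2 - 9·lambda - 36.
The quadratic factors as (lambda + 3)·(lambda - 12).
Eigenvalues: -3, 1, 12.

-3, 1, 12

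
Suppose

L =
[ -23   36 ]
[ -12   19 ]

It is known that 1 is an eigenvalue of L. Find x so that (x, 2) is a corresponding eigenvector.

3

We need (L - 1I)v = 0.
L - 1I = [[-24, 36], [-12, 18]].
Row 1: (-24)·x + (36)·2 = 0
Row 2: (-12)·x + (18)·2 = 0
Solving gives x = 3.
Check: L·(3, 2) = (3, 2) = 1·(3, 2).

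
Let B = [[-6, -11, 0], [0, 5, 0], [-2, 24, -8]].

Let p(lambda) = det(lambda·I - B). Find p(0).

p(0) = det(0·I − B) = det(−B) = (−1)^3·det(B).
det(B) = 240, so p(0) = -240.

-240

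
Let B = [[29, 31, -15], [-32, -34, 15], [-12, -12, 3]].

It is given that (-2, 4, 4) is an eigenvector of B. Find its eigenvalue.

-3

Compute Bv: B·(-2, 4, 4) = (6, -12, -12).
Since Bv = λv, compare component 1: 6 = λ·-2, so λ = -3.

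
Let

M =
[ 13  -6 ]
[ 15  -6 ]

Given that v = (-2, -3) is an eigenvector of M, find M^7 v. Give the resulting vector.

First find the eigenvalue: Mv = (-8, -12) = 4·(-2, -3), so λ = 4.
Then M^7 v = λ^7·v = 4^7·(-2, -3) = 16384·(-2, -3) = (-32768, -49152).

(-32768, -49152)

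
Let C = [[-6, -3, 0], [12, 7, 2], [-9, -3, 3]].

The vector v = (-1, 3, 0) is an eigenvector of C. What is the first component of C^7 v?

-2187

First find the eigenvalue: Cv = (-3, 9, 0) = 3·(-1, 3, 0), so λ = 3.
Then C^7 v = λ^7·v = 3^7·(-1, 3, 0) = 2187·(-1, 3, 0) = (-2187, 6561, 0).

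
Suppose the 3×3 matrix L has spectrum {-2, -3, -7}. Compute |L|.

-42

det(L) is the product of the eigenvalues: (-2) · (-3) · (-7) = -42.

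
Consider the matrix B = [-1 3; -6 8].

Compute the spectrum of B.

det(B - μI) = (-1 - μ)(8 - μ) - (3)·(-6) = μ^2 - 7μ + 10.
This factors as (μ - 2)·(μ - 5) = 0.
Eigenvalues: 2, 5.

2, 5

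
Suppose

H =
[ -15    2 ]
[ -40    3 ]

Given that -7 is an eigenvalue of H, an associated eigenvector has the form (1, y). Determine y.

We need (H + 7I)v = 0.
H + 7I = [[-8, 2], [-40, 10]].
Row 1: (-8)·1 + (2)·y = 0
Row 2: (-40)·1 + (10)·y = 0
Solving gives y = 4.
Check: H·(1, 4) = (-7, -28) = -7·(1, 4).

4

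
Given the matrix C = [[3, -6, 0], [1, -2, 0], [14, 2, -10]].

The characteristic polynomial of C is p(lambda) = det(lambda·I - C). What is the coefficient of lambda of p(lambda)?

p(lambda) = lambda^3 + 9·lambda^2 - 10·lambda.
The coefficient of lambda is -10.

-10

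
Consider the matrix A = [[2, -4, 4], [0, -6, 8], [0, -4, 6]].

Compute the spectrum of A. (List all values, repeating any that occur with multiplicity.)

Compute the characteristic polynomial p(μ) = det(μI - A).
Expanding along the first row, p(μ) = μ^3 - 2μ^2 - 4μ + 8.
Rational-root test: μ = 2 gives p(2) = 0.
Dividing by (μ - 2) leaves μ^2 - 4.
The quadratic factors as (μ + 2)·(μ - 2).
Eigenvalues: -2, 2, 2.

-2, 2, 2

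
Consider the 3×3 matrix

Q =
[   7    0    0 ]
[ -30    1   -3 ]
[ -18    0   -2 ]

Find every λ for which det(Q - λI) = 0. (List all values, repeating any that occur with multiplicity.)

-2, 1, 7

Compute the characteristic polynomial p(lambda) = det(lambda·I - Q).
Cofactor expansion gives p(lambda) = lambda^3 - 6·lambda^2 - 9·lambda + 14.
Since p(7) = 0, lambda = 7 is a root.
Dividing by (lambda - 7) leaves lambda^2 + lambda - 2.
The quadratic factors as (lambda + 2)·(lambda - 1).
Eigenvalues: -2, 1, 7.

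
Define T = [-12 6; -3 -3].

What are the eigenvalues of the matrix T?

det(T - tI) = (-12 - t)(-3 - t) - (6)·(-3) = t^2 + 15t + 54.
This factors as (t + 9)·(t + 6) = 0.
Eigenvalues: -9, -6.

-9, -6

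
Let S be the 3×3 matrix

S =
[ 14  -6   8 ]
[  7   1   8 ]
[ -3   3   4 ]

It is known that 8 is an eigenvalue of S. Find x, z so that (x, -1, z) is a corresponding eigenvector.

We need (S - 8I)v = 0.
S - 8I = [[6, -6, 8], [7, -7, 8], [-3, 3, -4]].
Row 1: (6)·x + (-6)·-1 + (8)·z = 0
Row 2: (7)·x + (-7)·-1 + (8)·z = 0
Row 3: (-3)·x + (3)·-1 + (-4)·z = 0
Solving gives x = -1, z = 0.
Check: S·(-1, -1, 0) = (-8, -8, 0) = 8·(-1, -1, 0).

-1, 0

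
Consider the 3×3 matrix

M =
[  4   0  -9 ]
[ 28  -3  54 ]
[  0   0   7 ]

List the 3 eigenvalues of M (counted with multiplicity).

The characteristic polynomial is p(lambda) = det(lambda·I - M).
Expanding along the first row, p(lambda) = lambda^3 - 8·lambda^2 - 5·lambda + 84.
Try lambda = 7: p(7) = 0, so 7 is a root.
Factor out (lambda - 7): p(lambda) = (lambda - 7)·(lambda^2 - lambda - 12).
The quadratic factors as (lambda + 3)·(lambda - 4).
Eigenvalues: -3, 4, 7.

-3, 4, 7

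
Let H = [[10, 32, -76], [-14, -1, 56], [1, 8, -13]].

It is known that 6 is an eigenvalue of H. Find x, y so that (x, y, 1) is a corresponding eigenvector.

We need (H - 6I)v = 0.
H - 6I = [[4, 32, -76], [-14, -7, 56], [1, 8, -19]].
Row 1: (4)·x + (32)·y + (-76)·1 = 0
Row 2: (-14)·x + (-7)·y + (56)·1 = 0
Row 3: (1)·x + (8)·y + (-19)·1 = 0
Solving gives x = 3, y = 2.
Check: H·(3, 2, 1) = (18, 12, 6) = 6·(3, 2, 1).

3, 2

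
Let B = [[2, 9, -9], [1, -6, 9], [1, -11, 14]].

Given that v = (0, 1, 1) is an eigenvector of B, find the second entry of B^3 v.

First find the eigenvalue: Bv = (0, 3, 3) = 3·(0, 1, 1), so λ = 3.
Then B^3 v = λ^3·v = 3^3·(0, 1, 1) = 27·(0, 1, 1) = (0, 27, 27).

27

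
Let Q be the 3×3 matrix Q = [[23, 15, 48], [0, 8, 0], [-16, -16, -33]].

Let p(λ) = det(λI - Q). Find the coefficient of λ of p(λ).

p(λ) = λ^3 + 2λ^2 - 71λ - 72.
The coefficient of λ is -71.

-71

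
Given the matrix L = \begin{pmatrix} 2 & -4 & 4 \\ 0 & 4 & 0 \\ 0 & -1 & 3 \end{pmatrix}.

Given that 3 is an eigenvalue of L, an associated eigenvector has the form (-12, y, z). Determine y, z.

0, -3

We need (L - 3I)v = 0.
L - 3I = [[-1, -4, 4], [0, 1, 0], [0, -1, 0]].
Row 1: (-1)·-12 + (-4)·y + (4)·z = 0
Row 2: (0)·-12 + (1)·y + (0)·z = 0
Row 3: (0)·-12 + (-1)·y + (0)·z = 0
Solving gives y = 0, z = -3.
Check: L·(-12, 0, -3) = (-36, 0, -9) = 3·(-12, 0, -3).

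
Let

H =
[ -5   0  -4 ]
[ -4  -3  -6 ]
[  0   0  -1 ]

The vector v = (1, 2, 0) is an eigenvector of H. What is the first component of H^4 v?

First find the eigenvalue: Hv = (-5, -10, 0) = -5·(1, 2, 0), so λ = -5.
Then H^4 v = λ^4·v = (-5)^4·(1, 2, 0) = 625·(1, 2, 0) = (625, 1250, 0).

625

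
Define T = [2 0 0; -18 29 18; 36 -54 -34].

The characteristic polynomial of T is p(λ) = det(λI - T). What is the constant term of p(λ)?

p(λ) = λ^3 + 3λ^2 - 24λ + 28.
The constant term is 28.

28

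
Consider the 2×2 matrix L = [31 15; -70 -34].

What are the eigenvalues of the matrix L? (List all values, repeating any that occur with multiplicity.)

-4, 1

det(L - sI) = (31 - s)(-34 - s) - (15)·(-70) = s^2 + 3s - 4.
This factors as (s + 4)·(s - 1) = 0.
Eigenvalues: -4, 1.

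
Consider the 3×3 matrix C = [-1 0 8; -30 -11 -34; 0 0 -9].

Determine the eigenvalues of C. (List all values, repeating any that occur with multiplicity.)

The characteristic polynomial is p(r) = det(rI - C).
Expanding along the first row, p(r) = r^3 + 21r^2 + 119r + 99.
Try r = -9: p(-9) = 0, so -9 is a root.
Factor out (r + 9): p(r) = (r + 9)·(r^2 + 12r + 11).
The quadratic factors as (r + 11)·(r + 1).
Eigenvalues: -11, -9, -1.

-11, -9, -1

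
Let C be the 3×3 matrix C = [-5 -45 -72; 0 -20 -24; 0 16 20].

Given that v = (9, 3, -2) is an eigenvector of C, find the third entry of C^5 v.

First find the eigenvalue: Cv = (-36, -12, 8) = -4·(9, 3, -2), so λ = -4.
Then C^5 v = λ^5·v = (-4)^5·(9, 3, -2) = -1024·(9, 3, -2) = (-9216, -3072, 2048).

2048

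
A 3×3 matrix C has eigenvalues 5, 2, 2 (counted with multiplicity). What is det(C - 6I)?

-16

If C has eigenvalues 5, 2, 2, then C - 6I has eigenvalues -1, -4, -4.
det(C - 6I) = (-1) · (-4) · (-4) = -16.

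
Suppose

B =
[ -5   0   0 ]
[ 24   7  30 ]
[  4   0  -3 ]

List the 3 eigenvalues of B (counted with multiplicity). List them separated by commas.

-5, -3, 7

Compute the characteristic polynomial p(μ) = det(μI - B).
Expanding the 3×3 determinant: p(μ) = μ^3 + μ^2 - 41μ - 105.
Try μ = -3: p(-3) = 0, so -3 is a root.
Factor out (μ + 3): p(μ) = (μ + 3)·(μ^2 - 2μ - 35).
The quadratic factors as (μ + 5)·(μ - 7).
Eigenvalues: -5, -3, 7.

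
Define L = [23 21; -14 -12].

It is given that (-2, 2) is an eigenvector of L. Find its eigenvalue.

Compute Lv: L·(-2, 2) = (-4, 4).
Since Lv = λv, compare component 1: -4 = λ·-2, so λ = 2.

2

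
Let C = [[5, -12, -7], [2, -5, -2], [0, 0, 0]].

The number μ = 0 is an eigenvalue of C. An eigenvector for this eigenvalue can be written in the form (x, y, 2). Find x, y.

22, 8

We need (C)v = 0.
C = [[5, -12, -7], [2, -5, -2], [0, 0, 0]].
Row 1: (5)·x + (-12)·y + (-7)·2 = 0
Row 2: (2)·x + (-5)·y + (-2)·2 = 0
Row 3: (0)·x + (0)·y + (0)·2 = 0
Solving gives x = 22, y = 8.
Check: C·(22, 8, 2) = (0, 0, 0) = 0·(22, 8, 2).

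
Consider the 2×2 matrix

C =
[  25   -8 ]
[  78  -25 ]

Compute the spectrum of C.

det(C - λI) = (25 - λ)(-25 - λ) - (-8)·(78) = λ^2 - 1.
This factors as (λ + 1)·(λ - 1) = 0.
Eigenvalues: -1, 1.

-1, 1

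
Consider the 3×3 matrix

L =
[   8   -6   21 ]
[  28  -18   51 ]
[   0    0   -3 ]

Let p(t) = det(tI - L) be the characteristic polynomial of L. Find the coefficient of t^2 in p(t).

13

The coefficient of t^2 of det(tI - L) is −trace(L).
trace(L) = (8) + (-18) + (-3) = -13, so the coefficient is 13.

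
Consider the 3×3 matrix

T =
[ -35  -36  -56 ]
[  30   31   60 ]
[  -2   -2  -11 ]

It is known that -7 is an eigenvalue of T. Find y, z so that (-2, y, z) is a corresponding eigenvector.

We need (T + 7I)v = 0.
T + 7I = [[-28, -36, -56], [30, 38, 60], [-2, -2, -4]].
Row 1: (-28)·-2 + (-36)·y + (-56)·z = 0
Row 2: (30)·-2 + (38)·y + (60)·z = 0
Row 3: (-2)·-2 + (-2)·y + (-4)·z = 0
Solving gives y = 0, z = 1.
Check: T·(-2, 0, 1) = (14, 0, -7) = -7·(-2, 0, 1).

0, 1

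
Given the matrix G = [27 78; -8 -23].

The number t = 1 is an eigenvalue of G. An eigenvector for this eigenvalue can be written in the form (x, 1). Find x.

-3

We need (G - 1I)v = 0.
G - 1I = [[26, 78], [-8, -24]].
Row 1: (26)·x + (78)·1 = 0
Row 2: (-8)·x + (-24)·1 = 0
Solving gives x = -3.
Check: G·(-3, 1) = (-3, 1) = 1·(-3, 1).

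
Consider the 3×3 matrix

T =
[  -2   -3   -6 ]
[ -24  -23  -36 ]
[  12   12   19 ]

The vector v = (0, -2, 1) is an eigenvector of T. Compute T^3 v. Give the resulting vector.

(0, 250, -125)

First find the eigenvalue: Tv = (0, 10, -5) = -5·(0, -2, 1), so λ = -5.
Then T^3 v = λ^3·v = (-5)^3·(0, -2, 1) = -125·(0, -2, 1) = (0, 250, -125).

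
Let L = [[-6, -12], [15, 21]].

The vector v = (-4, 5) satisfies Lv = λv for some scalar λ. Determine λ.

Compute Lv: L·(-4, 5) = (-36, 45).
Since Lv = λv, compare component 1: -36 = λ·-4, so λ = 9.

9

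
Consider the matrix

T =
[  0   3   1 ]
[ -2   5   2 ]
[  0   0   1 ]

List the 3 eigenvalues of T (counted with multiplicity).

1, 2, 3

Set up det(tI - T) = 0.
Expanding along the first row, p(t) = t^3 - 6t^2 + 11t - 6.
Rational-root test: t = 2 gives p(2) = 0.
Factor out (t - 2): p(t) = (t - 2)·(t^2 - 4t + 3).
The quadratic factors as (t - 1)·(t - 3).
Eigenvalues: 1, 2, 3.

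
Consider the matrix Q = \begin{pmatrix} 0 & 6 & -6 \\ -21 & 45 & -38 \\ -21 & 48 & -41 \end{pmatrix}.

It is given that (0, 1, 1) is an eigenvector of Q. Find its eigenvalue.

7

Compute Qv: Q·(0, 1, 1) = (0, 7, 7).
Since Qv = λv, compare component 2: 7 = λ·1, so λ = 7.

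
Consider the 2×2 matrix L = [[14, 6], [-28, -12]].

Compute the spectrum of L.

det(L - λI) = (14 - λ)(-12 - λ) - (6)·(-28) = λ^2 - 2λ.
This factors as λ·(λ - 2) = 0.
Eigenvalues: 0, 2.

0, 2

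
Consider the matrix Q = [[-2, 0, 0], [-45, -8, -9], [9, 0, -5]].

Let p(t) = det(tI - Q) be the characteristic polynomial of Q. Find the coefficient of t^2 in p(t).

The coefficient of t^2 of det(tI - Q) is −trace(Q).
trace(Q) = (-2) + (-8) + (-5) = -15, so the coefficient is 15.

15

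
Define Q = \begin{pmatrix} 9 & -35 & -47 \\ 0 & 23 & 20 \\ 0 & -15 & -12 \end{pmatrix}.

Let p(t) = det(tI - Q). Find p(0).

-216

p(0) = det(0·I − Q) = det(−Q) = (−1)^3·det(Q).
det(Q) = 216, so p(0) = -216.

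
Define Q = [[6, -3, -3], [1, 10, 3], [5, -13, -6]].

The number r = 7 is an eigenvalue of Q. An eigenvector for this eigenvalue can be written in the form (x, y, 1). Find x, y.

0, -1

We need (Q - 7I)v = 0.
Q - 7I = [[-1, -3, -3], [1, 3, 3], [5, -13, -13]].
Row 1: (-1)·x + (-3)·y + (-3)·1 = 0
Row 2: (1)·x + (3)·y + (3)·1 = 0
Row 3: (5)·x + (-13)·y + (-13)·1 = 0
Solving gives x = 0, y = -1.
Check: Q·(0, -1, 1) = (0, -7, 7) = 7·(0, -1, 1).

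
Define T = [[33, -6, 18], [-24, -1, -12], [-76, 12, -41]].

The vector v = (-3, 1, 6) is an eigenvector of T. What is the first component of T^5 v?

3

First find the eigenvalue: Tv = (3, -1, -6) = -1·(-3, 1, 6), so λ = -1.
Then T^5 v = λ^5·v = (-1)^5·(-3, 1, 6) = -1·(-3, 1, 6) = (3, -1, -6).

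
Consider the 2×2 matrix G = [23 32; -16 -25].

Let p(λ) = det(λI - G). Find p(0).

-63

p(0) = det(0·I − G) = det(−G) = (−1)^2·det(G).
det(G) = -63, so p(0) = -63.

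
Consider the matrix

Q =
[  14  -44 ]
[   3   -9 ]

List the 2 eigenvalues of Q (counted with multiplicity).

2, 3

det(Q - sI) = (14 - s)(-9 - s) - (-44)·(3) = s^2 - 5s + 6.
This factors as (s - 2)·(s - 3) = 0.
Eigenvalues: 2, 3.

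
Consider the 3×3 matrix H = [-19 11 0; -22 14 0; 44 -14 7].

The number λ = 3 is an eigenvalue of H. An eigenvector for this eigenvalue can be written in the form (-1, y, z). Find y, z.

-2, 4

We need (H - 3I)v = 0.
H - 3I = [[-22, 11, 0], [-22, 11, 0], [44, -14, 4]].
Row 1: (-22)·-1 + (11)·y + (0)·z = 0
Row 2: (-22)·-1 + (11)·y + (0)·z = 0
Row 3: (44)·-1 + (-14)·y + (4)·z = 0
Solving gives y = -2, z = 4.
Check: H·(-1, -2, 4) = (-3, -6, 12) = 3·(-1, -2, 4).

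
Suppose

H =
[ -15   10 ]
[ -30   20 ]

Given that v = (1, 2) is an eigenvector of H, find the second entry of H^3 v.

250

First find the eigenvalue: Hv = (5, 10) = 5·(1, 2), so λ = 5.
Then H^3 v = λ^3·v = 5^3·(1, 2) = 125·(1, 2) = (125, 250).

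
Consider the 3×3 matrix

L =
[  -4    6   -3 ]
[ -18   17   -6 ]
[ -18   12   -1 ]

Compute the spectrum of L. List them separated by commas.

Compute the characteristic polynomial p(lambda) = det(lambda·I - L).
Expanding the 3×3 determinant: p(lambda) = lambda^3 - 12·lambda^2 + 45·lambda - 50.
Since p(5) = 0, lambda = 5 is a root.
Dividing by (lambda - 5) leaves lambda^2 - 7·lambda + 10.
The quadratic factors as (lambda - 2)·(lambda - 5).
Eigenvalues: 2, 5, 5.

2, 5, 5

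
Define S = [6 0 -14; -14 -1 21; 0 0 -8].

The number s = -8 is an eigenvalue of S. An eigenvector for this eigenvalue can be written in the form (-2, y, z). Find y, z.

We need (S + 8I)v = 0.
S + 8I = [[14, 0, -14], [-14, 7, 21], [0, 0, 0]].
Row 1: (14)·-2 + (0)·y + (-14)·z = 0
Row 2: (-14)·-2 + (7)·y + (21)·z = 0
Row 3: (0)·-2 + (0)·y + (0)·z = 0
Solving gives y = 2, z = -2.
Check: S·(-2, 2, -2) = (16, -16, 16) = -8·(-2, 2, -2).

2, -2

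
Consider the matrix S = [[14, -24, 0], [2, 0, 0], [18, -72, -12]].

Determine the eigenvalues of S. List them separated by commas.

-12, 6, 8

Compute the characteristic polynomial p(μ) = det(μI - S).
Cofactor expansion gives p(μ) = μ^3 - 2μ^2 - 120μ + 576.
Try μ = 6: p(6) = 0, so 6 is a root.
Factor out (μ - 6): p(μ) = (μ - 6)·(μ^2 + 4μ - 96).
The quadratic factors as (μ + 12)·(μ - 8).
Eigenvalues: -12, 6, 8.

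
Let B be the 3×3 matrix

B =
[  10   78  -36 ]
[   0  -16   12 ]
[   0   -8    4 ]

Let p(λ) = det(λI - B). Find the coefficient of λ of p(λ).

p(λ) = λ^3 + 2λ^2 - 88λ - 320.
The coefficient of λ is -88.

-88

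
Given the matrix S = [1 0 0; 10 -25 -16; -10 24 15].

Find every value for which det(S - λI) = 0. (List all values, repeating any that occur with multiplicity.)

The characteristic polynomial is p(r) = det(rI - S).
Expanding along the first row, p(r) = r^3 + 9r^2 - r - 9.
Rational-root test: r = -1 gives p(-1) = 0.
Dividing by (r + 1) leaves r^2 + 8r - 9.
The quadratic factors as (r + 9)·(r - 1).
Eigenvalues: -9, -1, 1.

-9, -1, 1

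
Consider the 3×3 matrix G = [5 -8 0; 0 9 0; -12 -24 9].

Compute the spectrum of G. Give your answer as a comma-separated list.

5, 9, 9

Compute the characteristic polynomial p(λ) = det(λI - G).
Expanding along the first row, p(λ) = λ^3 - 23λ^2 + 171λ - 405.
Try λ = 9: p(9) = 0, so 9 is a root.
Factor out (λ - 9): p(λ) = (λ - 9)·(λ^2 - 14λ + 45).
The quadratic factors as (λ - 5)·(λ - 9).
Eigenvalues: 5, 9, 9.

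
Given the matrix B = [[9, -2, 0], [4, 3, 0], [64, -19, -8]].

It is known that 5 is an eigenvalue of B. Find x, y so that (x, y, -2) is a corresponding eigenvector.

We need (B - 5I)v = 0.
B - 5I = [[4, -2, 0], [4, -2, 0], [64, -19, -13]].
Row 1: (4)·x + (-2)·y + (0)·-2 = 0
Row 2: (4)·x + (-2)·y + (0)·-2 = 0
Row 3: (64)·x + (-19)·y + (-13)·-2 = 0
Solving gives x = -1, y = -2.
Check: B·(-1, -2, -2) = (-5, -10, -10) = 5·(-1, -2, -2).

-1, -2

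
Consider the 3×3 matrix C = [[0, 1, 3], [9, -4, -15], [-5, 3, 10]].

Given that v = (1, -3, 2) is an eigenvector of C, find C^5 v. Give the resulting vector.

(243, -729, 486)

First find the eigenvalue: Cv = (3, -9, 6) = 3·(1, -3, 2), so λ = 3.
Then C^5 v = λ^5·v = 3^5·(1, -3, 2) = 243·(1, -3, 2) = (243, -729, 486).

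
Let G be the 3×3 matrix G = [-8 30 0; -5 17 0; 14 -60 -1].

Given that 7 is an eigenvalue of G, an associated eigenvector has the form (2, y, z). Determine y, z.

1, -4

We need (G - 7I)v = 0.
G - 7I = [[-15, 30, 0], [-5, 10, 0], [14, -60, -8]].
Row 1: (-15)·2 + (30)·y + (0)·z = 0
Row 2: (-5)·2 + (10)·y + (0)·z = 0
Row 3: (14)·2 + (-60)·y + (-8)·z = 0
Solving gives y = 1, z = -4.
Check: G·(2, 1, -4) = (14, 7, -28) = 7·(2, 1, -4).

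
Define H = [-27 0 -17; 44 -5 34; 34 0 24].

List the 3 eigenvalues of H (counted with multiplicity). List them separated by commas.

Set up det(tI - H) = 0.
Cofactor expansion gives p(t) = t^3 + 8t^2 - 55t - 350.
Since p(-5) = 0, t = -5 is a root.
Factor out (t + 5): p(t) = (t + 5)·(t^2 + 3t - 70).
The quadratic factors as (t + 10)·(t - 7).
Eigenvalues: -10, -5, 7.

-10, -5, 7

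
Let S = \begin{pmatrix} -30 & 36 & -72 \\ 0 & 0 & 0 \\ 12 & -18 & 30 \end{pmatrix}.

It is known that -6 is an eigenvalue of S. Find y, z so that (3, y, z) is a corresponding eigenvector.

We need (S + 6I)v = 0.
S + 6I = [[-24, 36, -72], [0, 6, 0], [12, -18, 36]].
Row 1: (-24)·3 + (36)·y + (-72)·z = 0
Row 2: (0)·3 + (6)·y + (0)·z = 0
Row 3: (12)·3 + (-18)·y + (36)·z = 0
Solving gives y = 0, z = -1.
Check: S·(3, 0, -1) = (-18, 0, 6) = -6·(3, 0, -1).

0, -1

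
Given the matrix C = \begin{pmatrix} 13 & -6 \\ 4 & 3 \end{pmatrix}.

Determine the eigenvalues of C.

7, 9

det(C - sI) = (13 - s)(3 - s) - (-6)·(4) = s^2 - 16s + 63.
This factors as (s - 7)·(s - 9) = 0.
Eigenvalues: 7, 9.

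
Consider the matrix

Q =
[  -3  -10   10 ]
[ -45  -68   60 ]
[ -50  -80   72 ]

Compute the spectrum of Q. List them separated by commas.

-8, 2, 7

The characteristic polynomial is p(r) = det(rI - Q).
Cofactor expansion gives p(r) = r^3 - r^2 - 58r + 112.
Rational-root test: r = -8 gives p(-8) = 0.
Dividing by (r + 8) leaves r^2 - 9r + 14.
The quadratic factors as (r - 2)·(r - 7).
Eigenvalues: -8, 2, 7.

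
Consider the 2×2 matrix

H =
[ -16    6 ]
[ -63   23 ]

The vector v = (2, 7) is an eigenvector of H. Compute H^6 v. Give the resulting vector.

(31250, 109375)

First find the eigenvalue: Hv = (10, 35) = 5·(2, 7), so λ = 5.
Then H^6 v = λ^6·v = 5^6·(2, 7) = 15625·(2, 7) = (31250, 109375).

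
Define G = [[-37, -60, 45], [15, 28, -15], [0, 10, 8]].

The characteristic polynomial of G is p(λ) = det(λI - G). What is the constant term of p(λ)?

p(λ) = λ^3 + λ^2 - 58λ - 112.
The constant term is -112.

-112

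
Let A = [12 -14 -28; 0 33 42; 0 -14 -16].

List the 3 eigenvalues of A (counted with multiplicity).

The characteristic polynomial is p(s) = det(sI - A).
Expanding the 3×3 determinant: p(s) = s^3 - 29s^2 + 264s - 720.
Try s = 5: p(5) = 0, so 5 is a root.
Factor out (s - 5): p(s) = (s - 5)·(s^2 - 24s + 144).
The quadratic factor is (s - 12)^2.
Eigenvalues: 5, 12, 12.

5, 12, 12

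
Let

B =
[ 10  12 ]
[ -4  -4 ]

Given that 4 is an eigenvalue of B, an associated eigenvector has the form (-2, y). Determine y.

We need (B - 4I)v = 0.
B - 4I = [[6, 12], [-4, -8]].
Row 1: (6)·-2 + (12)·y = 0
Row 2: (-4)·-2 + (-8)·y = 0
Solving gives y = 1.
Check: B·(-2, 1) = (-8, 4) = 4·(-2, 1).

1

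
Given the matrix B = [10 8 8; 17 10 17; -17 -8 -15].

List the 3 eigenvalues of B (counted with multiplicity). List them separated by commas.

-7, 2, 10

Compute the characteristic polynomial p(t) = det(tI - B).
Expanding along the first row, p(t) = t^3 - 5t^2 - 64t + 140.
Since p(2) = 0, t = 2 is a root.
Factor out (t - 2): p(t) = (t - 2)·(t^2 - 3t - 70).
The quadratic factors as (t + 7)·(t - 10).
Eigenvalues: -7, 2, 10.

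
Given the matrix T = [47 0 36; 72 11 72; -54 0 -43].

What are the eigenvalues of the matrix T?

The characteristic polynomial is p(s) = det(sI - T).
Expanding along the first row, p(s) = s^3 - 15s^2 - 33s + 847.
Try s = 11: p(11) = 0, so 11 is a root.
Dividing by (s - 11) leaves s^2 - 4s - 77.
The quadratic factors as (s + 7)·(s - 11).
Eigenvalues: -7, 11, 11.

-7, 11, 11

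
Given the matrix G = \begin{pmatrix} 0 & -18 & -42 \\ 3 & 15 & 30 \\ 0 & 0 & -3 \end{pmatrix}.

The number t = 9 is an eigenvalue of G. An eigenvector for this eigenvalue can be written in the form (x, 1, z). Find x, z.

-2, 0

We need (G - 9I)v = 0.
G - 9I = [[-9, -18, -42], [3, 6, 30], [0, 0, -12]].
Row 1: (-9)·x + (-18)·1 + (-42)·z = 0
Row 2: (3)·x + (6)·1 + (30)·z = 0
Row 3: (0)·x + (0)·1 + (-12)·z = 0
Solving gives x = -2, z = 0.
Check: G·(-2, 1, 0) = (-18, 9, 0) = 9·(-2, 1, 0).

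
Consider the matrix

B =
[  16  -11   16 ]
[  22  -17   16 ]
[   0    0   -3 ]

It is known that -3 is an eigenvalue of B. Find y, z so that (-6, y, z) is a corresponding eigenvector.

We need (B + 3I)v = 0.
B + 3I = [[19, -11, 16], [22, -14, 16], [0, 0, 0]].
Row 1: (19)·-6 + (-11)·y + (16)·z = 0
Row 2: (22)·-6 + (-14)·y + (16)·z = 0
Row 3: (0)·-6 + (0)·y + (0)·z = 0
Solving gives y = -6, z = 3.
Check: B·(-6, -6, 3) = (18, 18, -9) = -3·(-6, -6, 3).

-6, 3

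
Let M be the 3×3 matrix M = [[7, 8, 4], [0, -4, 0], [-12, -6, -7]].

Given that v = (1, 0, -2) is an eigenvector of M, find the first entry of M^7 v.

First find the eigenvalue: Mv = (-1, 0, 2) = -1·(1, 0, -2), so λ = -1.
Then M^7 v = λ^7·v = (-1)^7·(1, 0, -2) = -1·(1, 0, -2) = (-1, 0, 2).

-1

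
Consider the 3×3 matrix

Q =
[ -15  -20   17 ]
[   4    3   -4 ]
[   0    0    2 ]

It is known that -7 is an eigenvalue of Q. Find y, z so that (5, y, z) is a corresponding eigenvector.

We need (Q + 7I)v = 0.
Q + 7I = [[-8, -20, 17], [4, 10, -4], [0, 0, 9]].
Row 1: (-8)·5 + (-20)·y + (17)·z = 0
Row 2: (4)·5 + (10)·y + (-4)·z = 0
Row 3: (0)·5 + (0)·y + (9)·z = 0
Solving gives y = -2, z = 0.
Check: Q·(5, -2, 0) = (-35, 14, 0) = -7·(5, -2, 0).

-2, 0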